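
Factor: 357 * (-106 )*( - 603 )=2^1*3^3*7^1*17^1 * 53^1 * 67^1 =22818726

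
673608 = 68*9906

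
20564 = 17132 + 3432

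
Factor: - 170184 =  - 2^3*3^1*7^1*1013^1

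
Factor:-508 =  - 2^2*127^1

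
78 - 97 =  - 19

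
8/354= 4/177 =0.02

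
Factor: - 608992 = - 2^5*19031^1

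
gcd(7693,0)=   7693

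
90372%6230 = 3152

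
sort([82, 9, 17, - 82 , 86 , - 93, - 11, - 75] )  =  [ - 93, - 82,  -  75 ,-11, 9, 17, 82, 86]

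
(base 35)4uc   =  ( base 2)1011101001010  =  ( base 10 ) 5962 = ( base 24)a8a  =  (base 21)DAJ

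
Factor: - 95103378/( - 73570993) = 2^1*3^2*73^1*157^1 * 461^1*73570993^ (-1)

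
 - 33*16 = -528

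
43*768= 33024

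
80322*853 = 68514666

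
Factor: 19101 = 3^1 * 6367^1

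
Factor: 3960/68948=90/1567 = 2^1 * 3^2*5^1*1567^( - 1) 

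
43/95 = 43/95  =  0.45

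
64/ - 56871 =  - 1 + 56807/56871=- 0.00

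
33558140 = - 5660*( - 5929)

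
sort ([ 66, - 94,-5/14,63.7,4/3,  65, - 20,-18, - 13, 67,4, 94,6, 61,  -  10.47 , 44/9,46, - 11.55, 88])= [ - 94,-20, -18, - 13,-11.55 ,  -  10.47,-5/14, 4/3,4,44/9, 6,46,61, 63.7,65,66, 67,  88, 94 ] 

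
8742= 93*94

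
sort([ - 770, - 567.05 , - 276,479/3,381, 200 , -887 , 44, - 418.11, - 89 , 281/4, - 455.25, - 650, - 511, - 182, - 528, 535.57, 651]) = [ - 887, - 770, - 650, - 567.05, - 528, - 511, - 455.25, - 418.11,- 276,-182,-89 , 44, 281/4, 479/3, 200 , 381,535.57,651 ]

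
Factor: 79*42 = 2^1*3^1*7^1*79^1 = 3318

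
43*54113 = 2326859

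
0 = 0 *752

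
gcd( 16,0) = 16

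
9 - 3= 6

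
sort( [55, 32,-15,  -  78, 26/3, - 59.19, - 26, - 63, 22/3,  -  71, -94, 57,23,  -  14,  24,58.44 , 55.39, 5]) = [  -  94, - 78,  -  71,-63, - 59.19, - 26, -15, - 14,5, 22/3, 26/3,23, 24, 32, 55,55.39, 57,58.44 ] 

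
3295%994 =313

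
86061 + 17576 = 103637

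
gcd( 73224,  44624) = 8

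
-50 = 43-93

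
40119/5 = 8023+4/5=8023.80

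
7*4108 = 28756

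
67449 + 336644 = 404093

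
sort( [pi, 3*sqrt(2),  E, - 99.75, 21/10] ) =[ - 99.75, 21/10, E, pi , 3*sqrt(2)] 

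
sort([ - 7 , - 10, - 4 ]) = [ - 10,-7, - 4]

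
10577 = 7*1511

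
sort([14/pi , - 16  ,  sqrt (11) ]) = [-16, sqrt(11),14/pi ] 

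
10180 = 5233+4947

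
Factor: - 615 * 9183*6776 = -38267764920  =  - 2^3*3^2*5^1 * 7^1*11^2*41^1*3061^1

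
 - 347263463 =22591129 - 369854592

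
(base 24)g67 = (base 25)EOH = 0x2497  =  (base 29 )b40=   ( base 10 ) 9367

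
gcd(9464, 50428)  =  28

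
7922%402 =284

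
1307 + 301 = 1608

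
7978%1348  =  1238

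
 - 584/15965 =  - 1 + 15381/15965 = - 0.04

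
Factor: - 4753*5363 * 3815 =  - 5^1*7^3*31^1*97^1* 109^1*173^1 = -97245643285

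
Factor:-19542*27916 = - 2^3*3^1*7^1*997^1*3257^1 = - 545534472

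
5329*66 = 351714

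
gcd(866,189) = 1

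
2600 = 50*52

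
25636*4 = 102544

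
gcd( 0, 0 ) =0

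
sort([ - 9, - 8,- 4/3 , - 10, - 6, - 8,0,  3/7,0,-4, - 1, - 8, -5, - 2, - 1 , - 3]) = [ - 10, -9, - 8, - 8, - 8, - 6, - 5, - 4, - 3, - 2, - 4/3, - 1, - 1,0,  0,3/7]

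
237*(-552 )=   -  130824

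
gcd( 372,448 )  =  4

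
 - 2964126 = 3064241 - 6028367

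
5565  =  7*795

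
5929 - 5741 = 188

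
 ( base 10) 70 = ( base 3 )2121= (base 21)37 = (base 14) 50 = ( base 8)106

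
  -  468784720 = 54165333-522950053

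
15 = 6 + 9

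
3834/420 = 9 + 9/70 = 9.13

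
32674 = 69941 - 37267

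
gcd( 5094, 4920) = 6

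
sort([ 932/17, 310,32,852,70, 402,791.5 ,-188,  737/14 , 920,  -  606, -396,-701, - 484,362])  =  [- 701, - 606,  -  484, - 396, - 188,  32 , 737/14,932/17,70 , 310,362,402, 791.5,852, 920]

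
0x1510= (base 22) b32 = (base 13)25BA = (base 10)5392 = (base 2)1010100010000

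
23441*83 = 1945603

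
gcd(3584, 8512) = 448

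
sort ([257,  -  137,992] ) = [-137,257,992]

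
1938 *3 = 5814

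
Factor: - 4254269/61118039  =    -  229^(-1)*  266891^( - 1 )*4254269^1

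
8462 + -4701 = 3761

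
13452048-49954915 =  - 36502867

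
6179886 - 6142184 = 37702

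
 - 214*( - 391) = 83674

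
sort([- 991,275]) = [ - 991, 275]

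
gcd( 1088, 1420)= 4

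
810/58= 405/29 = 13.97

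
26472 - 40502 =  - 14030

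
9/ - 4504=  - 9/4504 = - 0.00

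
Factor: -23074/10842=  - 83/39 = -3^( - 1)*13^( - 1)*83^1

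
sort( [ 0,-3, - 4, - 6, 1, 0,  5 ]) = [  -  6, - 4, - 3,0, 0, 1, 5]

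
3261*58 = 189138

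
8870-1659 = 7211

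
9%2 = 1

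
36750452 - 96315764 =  - 59565312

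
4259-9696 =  - 5437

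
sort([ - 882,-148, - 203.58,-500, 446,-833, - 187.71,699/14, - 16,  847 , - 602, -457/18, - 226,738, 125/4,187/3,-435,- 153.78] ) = [-882,-833, - 602,-500, -435, - 226, - 203.58 , - 187.71, - 153.78, - 148,  -  457/18, - 16,125/4,699/14 , 187/3,446 , 738,847 ]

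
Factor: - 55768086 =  - 2^1 * 3^2*11^1*71^1*3967^1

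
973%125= 98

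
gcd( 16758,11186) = 14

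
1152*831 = 957312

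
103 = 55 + 48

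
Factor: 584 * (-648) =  - 378432 = - 2^6* 3^4*73^1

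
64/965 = 64/965  =  0.07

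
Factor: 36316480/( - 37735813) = - 2^6*5^1*97^(-1 )*113489^1 * 389029^(-1)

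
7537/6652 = 1+885/6652 = 1.13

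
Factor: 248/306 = 124/153 = 2^2 * 3^( - 2)*17^( - 1) * 31^1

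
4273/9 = 474 + 7/9=474.78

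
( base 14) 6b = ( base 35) 2p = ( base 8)137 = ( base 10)95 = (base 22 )47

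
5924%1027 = 789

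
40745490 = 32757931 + 7987559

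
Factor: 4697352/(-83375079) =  - 2^3*3^3*11^1*659^1*27791693^( - 1)  =  - 1565784/27791693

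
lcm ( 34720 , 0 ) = 0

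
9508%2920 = 748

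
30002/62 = 15001/31 = 483.90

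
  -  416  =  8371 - 8787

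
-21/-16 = 21/16 = 1.31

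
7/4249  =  1/607 = 0.00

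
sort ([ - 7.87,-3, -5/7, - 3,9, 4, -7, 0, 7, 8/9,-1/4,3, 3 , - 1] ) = [ - 7.87, - 7, - 3, - 3, -1, - 5/7, - 1/4,0, 8/9,  3, 3 , 4, 7,9] 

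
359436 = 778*462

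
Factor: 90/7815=2^1*3^1*521^( - 1) = 6/521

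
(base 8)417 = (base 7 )535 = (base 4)10033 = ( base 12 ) 1a7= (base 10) 271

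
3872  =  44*88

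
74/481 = 2/13 = 0.15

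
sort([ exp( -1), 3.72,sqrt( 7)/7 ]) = [exp ( - 1) , sqrt( 7 )/7,3.72 ] 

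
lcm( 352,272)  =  5984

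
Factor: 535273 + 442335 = 2^3*122201^1=977608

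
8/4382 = 4/2191 = 0.00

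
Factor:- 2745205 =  - 5^1 * 31^1*89^1 * 199^1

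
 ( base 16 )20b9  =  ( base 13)3a75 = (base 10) 8377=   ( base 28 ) AJ5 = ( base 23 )FJ5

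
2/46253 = 2/46253 = 0.00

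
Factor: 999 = 3^3*37^1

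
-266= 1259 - 1525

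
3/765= 1/255 = 0.00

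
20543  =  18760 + 1783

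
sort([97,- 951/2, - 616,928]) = [ - 616, -951/2,97,  928]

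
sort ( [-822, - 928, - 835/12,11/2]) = [-928, - 822 , - 835/12,11/2] 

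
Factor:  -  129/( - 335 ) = 3^1*5^( - 1)*43^1*67^ ( -1 )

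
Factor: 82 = 2^1*41^1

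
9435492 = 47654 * 198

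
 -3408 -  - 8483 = 5075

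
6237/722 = 6237/722=8.64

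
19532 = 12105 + 7427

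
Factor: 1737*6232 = 10824984= 2^3*3^2*19^1*41^1 * 193^1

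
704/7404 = 176/1851=0.10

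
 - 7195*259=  - 1863505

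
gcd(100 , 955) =5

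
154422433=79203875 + 75218558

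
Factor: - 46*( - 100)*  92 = 423200 = 2^5*5^2 * 23^2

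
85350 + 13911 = 99261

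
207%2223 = 207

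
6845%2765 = 1315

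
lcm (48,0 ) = 0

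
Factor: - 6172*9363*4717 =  - 272588052612 = - 2^2*3^1 *53^1*89^1 *1543^1*3121^1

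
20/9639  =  20/9639   =  0.00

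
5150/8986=2575/4493  =  0.57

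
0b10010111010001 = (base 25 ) FC6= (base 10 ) 9681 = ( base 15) 2D06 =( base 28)c9l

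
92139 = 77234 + 14905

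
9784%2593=2005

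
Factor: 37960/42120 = 73/81 =3^( - 4 ) * 73^1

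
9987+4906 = 14893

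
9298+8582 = 17880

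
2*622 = 1244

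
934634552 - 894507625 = 40126927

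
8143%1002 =127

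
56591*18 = 1018638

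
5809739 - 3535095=2274644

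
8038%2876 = 2286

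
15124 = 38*398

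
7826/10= 782 + 3/5 = 782.60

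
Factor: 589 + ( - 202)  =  387 =3^2 * 43^1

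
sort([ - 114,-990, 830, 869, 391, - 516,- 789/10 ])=[-990, - 516 ,  -  114, - 789/10,391, 830, 869]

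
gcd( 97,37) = 1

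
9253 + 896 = 10149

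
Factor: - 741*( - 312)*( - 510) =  - 2^4*3^3* 5^1*13^2 * 17^1 *19^1 = -117907920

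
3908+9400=13308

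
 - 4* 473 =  - 1892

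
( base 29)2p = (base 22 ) 3H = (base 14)5d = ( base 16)53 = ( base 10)83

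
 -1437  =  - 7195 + 5758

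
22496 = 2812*8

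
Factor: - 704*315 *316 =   -  2^8 *3^2 * 5^1*7^1 * 11^1 * 79^1 = - 70076160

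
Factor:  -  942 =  - 2^1*3^1 * 157^1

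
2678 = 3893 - 1215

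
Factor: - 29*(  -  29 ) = 29^2 = 841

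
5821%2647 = 527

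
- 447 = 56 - 503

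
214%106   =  2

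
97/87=97/87 = 1.11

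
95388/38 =2510 + 4/19 =2510.21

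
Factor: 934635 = 3^1*5^1 *13^1*4793^1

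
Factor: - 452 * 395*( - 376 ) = 2^5*5^1*47^1*79^1 * 113^1 = 67131040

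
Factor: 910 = 2^1 * 5^1 * 7^1*13^1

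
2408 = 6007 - 3599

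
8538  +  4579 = 13117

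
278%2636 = 278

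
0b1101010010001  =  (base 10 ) 6801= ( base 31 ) 72C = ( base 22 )E13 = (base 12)3b29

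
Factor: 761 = 761^1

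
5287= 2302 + 2985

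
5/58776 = 5/58776=0.00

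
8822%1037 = 526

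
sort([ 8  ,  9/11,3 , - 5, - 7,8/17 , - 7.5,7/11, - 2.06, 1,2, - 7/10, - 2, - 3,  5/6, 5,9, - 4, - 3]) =[ - 7.5, - 7, - 5, - 4,- 3, - 3, - 2.06, - 2, - 7/10, 8/17, 7/11, 9/11, 5/6,  1, 2,3 , 5, 8 , 9]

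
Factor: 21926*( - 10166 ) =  - 2^2*13^1* 17^1* 19^1*23^1*577^1=- 222899716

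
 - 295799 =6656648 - 6952447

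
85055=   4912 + 80143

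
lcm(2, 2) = 2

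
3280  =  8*410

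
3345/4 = 836  +  1/4  =  836.25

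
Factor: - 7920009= -3^2*880001^1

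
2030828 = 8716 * 233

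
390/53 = 7 + 19/53 = 7.36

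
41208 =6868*6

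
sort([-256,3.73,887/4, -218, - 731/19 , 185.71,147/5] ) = [ -256, - 218,- 731/19, 3.73, 147/5,  185.71, 887/4] 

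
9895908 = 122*81114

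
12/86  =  6/43 = 0.14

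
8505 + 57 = 8562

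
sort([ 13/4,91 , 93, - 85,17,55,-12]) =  [ - 85, - 12,13/4,17,  55 , 91,93]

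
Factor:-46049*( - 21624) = 2^3 * 3^1 * 17^1*53^1 * 46049^1= 995763576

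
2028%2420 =2028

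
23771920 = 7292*3260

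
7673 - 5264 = 2409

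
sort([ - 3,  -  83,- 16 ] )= [ - 83,-16, - 3]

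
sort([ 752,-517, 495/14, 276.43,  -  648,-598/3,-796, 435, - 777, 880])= [-796 , - 777,  -  648,-517,  -  598/3, 495/14, 276.43,435, 752,880 ] 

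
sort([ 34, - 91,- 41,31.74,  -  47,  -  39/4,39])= [  -  91,-47,-41,- 39/4, 31.74,34,39] 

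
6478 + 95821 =102299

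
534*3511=1874874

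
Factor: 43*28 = 1204=2^2*7^1 * 43^1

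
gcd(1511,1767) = 1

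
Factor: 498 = 2^1*3^1*83^1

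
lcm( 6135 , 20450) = 61350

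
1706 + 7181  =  8887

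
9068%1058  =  604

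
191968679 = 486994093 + -295025414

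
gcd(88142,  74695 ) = 1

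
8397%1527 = 762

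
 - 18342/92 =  - 200 + 29/46 = -199.37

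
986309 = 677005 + 309304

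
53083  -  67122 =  - 14039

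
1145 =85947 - 84802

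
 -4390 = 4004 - 8394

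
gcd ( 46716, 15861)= 51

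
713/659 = 713/659 =1.08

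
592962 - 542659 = 50303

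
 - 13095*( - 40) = 523800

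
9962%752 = 186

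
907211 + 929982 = 1837193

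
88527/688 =88527/688 = 128.67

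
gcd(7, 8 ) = 1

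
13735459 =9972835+3762624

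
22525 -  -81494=104019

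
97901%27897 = 14210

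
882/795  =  1+29/265 = 1.11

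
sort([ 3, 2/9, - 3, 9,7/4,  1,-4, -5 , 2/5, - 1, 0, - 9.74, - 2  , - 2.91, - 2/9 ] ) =[- 9.74,- 5, - 4, - 3, - 2.91, - 2, - 1, - 2/9,0,  2/9,2/5, 1 , 7/4, 3, 9]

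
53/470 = 53/470  =  0.11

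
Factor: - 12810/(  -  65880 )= 7/36=   2^( - 2) *3^ ( - 2) *7^1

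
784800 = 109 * 7200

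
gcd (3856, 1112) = 8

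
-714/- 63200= 357/31600 = 0.01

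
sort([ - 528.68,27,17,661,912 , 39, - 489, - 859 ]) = [-859, - 528.68, - 489, 17,27,39, 661, 912]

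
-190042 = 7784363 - 7974405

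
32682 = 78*419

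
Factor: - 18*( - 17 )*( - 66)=  -  20196= - 2^2*3^3*11^1*17^1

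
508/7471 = 508/7471=0.07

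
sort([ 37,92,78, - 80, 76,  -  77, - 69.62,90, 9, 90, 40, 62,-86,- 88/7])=[  -  86, -80,  -  77,  -  69.62,-88/7,9,37,  40,62, 76,  78, 90,90, 92 ]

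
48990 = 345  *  142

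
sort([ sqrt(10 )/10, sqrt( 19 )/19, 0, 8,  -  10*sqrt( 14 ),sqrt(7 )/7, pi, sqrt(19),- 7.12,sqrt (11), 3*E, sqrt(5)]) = [  -  10 * sqrt( 14),-7.12,0,sqrt(19 ) /19,sqrt( 10)/10, sqrt( 7) /7, sqrt( 5), pi, sqrt( 11), sqrt ( 19 ), 8, 3* E]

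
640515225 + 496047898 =1136563123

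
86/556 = 43/278 = 0.15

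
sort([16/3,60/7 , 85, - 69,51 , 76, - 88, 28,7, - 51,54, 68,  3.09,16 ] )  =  [ - 88, - 69, - 51,3.09,16/3, 7,60/7,16, 28,51 , 54, 68, 76,  85] 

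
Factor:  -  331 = -331^1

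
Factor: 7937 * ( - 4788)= -38002356=- 2^2 * 3^2*7^1*19^1*7937^1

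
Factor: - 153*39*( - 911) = 3^3 * 13^1*17^1*911^1 =5435937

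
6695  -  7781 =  - 1086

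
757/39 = 757/39 =19.41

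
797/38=20 + 37/38 = 20.97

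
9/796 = 9/796 = 0.01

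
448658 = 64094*7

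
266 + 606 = 872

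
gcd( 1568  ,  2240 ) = 224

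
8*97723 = 781784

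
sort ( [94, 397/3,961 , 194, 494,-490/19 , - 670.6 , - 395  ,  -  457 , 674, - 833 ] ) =[ - 833,  -  670.6, - 457, -395,-490/19 , 94,397/3, 194, 494, 674, 961 ]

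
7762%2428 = 478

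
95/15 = 6 + 1/3 =6.33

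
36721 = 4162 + 32559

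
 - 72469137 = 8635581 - 81104718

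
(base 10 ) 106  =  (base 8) 152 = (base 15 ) 71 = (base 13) 82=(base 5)411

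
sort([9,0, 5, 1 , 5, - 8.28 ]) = [ - 8.28,0,1,5, 5, 9] 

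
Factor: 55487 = 55487^1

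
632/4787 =632/4787 = 0.13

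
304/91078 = 152/45539 = 0.00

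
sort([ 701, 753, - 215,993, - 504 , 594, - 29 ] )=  [ - 504, - 215,-29 , 594,701,  753,993]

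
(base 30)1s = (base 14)42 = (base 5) 213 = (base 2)111010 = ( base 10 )58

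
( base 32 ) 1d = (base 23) 1m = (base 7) 63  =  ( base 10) 45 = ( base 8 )55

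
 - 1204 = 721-1925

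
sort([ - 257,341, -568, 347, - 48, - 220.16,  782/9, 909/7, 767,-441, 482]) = [ - 568, - 441,- 257,-220.16,-48,782/9,909/7, 341, 347, 482,767]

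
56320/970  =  58 + 6/97 = 58.06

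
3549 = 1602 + 1947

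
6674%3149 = 376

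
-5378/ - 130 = 41 + 24/65 = 41.37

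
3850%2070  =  1780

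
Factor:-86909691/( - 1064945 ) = 3^1*5^(-1)*7^(-1) * 11^1 * 179^1*14713^1*30427^ ( -1) 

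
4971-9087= - 4116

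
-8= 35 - 43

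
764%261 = 242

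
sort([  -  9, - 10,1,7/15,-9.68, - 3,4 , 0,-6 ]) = [-10, - 9.68,- 9,  -  6, - 3, 0, 7/15,1, 4 ] 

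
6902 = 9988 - 3086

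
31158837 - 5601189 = 25557648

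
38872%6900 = 4372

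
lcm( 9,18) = 18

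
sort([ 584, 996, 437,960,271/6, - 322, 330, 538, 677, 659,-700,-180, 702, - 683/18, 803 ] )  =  [ -700, - 322, - 180,-683/18,271/6,330,437, 538,584, 659, 677  ,  702, 803, 960, 996]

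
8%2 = 0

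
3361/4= 840 + 1/4 = 840.25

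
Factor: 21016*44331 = 931660296 = 2^3*3^1*7^1*37^1 * 71^1*2111^1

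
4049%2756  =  1293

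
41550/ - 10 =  - 4155 + 0/1  =  - 4155.00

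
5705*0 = 0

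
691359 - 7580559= - 6889200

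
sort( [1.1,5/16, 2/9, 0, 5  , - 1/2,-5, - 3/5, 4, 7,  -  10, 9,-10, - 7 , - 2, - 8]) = [-10,-10 , - 8, - 7,-5,-2,-3/5, - 1/2,0, 2/9,  5/16,  1.1 , 4, 5,7, 9] 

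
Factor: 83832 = 2^3*3^1*7^1*499^1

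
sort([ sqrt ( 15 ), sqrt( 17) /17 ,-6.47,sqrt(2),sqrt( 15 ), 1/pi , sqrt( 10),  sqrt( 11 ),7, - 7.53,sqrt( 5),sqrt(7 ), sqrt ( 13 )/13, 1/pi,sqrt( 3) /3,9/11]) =[ - 7.53, - 6.47, sqrt(17 )/17,sqrt(13 )/13,  1/pi,1/pi , sqrt (3 ) /3, 9/11,sqrt ( 2),sqrt( 5),sqrt ( 7), sqrt( 10),sqrt( 11),sqrt ( 15),  sqrt ( 15),7 ]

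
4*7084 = 28336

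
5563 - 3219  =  2344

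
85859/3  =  28619+ 2/3= 28619.67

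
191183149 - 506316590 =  - 315133441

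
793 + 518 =1311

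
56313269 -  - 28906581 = 85219850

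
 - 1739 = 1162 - 2901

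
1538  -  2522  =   - 984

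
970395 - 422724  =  547671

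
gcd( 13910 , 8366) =2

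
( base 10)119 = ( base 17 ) 70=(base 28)47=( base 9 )142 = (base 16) 77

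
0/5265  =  0=   0.00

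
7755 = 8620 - 865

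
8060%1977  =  152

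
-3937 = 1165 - 5102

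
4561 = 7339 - 2778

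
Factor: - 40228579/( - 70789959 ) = 3^(-2 )* 17^1*2366387^1*7865551^ ( - 1 )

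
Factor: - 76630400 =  - 2^7*5^2*7^1* 11^1 * 311^1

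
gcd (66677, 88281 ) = 1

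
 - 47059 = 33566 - 80625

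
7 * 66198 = 463386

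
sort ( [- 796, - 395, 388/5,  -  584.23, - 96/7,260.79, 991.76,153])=[ - 796, - 584.23, - 395, - 96/7, 388/5 , 153, 260.79, 991.76]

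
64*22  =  1408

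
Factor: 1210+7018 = 2^2*11^2*17^1 = 8228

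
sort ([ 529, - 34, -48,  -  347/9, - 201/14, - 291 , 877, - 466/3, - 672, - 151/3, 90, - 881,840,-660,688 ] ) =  [ - 881, - 672, - 660, - 291,-466/3, - 151/3,-48, - 347/9, - 34,-201/14,90, 529,688,  840  ,  877]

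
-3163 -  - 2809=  - 354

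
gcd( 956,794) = 2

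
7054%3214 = 626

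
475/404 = 1 + 71/404 = 1.18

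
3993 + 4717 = 8710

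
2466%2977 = 2466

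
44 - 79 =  -35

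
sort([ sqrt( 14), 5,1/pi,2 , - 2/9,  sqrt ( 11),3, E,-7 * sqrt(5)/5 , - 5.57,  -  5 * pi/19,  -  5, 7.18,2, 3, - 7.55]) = [ - 7.55, -5.57 ,  -  5 , - 7*sqrt(5 ) /5,-5*pi/19, - 2/9,1/pi  ,  2,2,E,3,3,sqrt (11 ), sqrt( 14 ),5,7.18]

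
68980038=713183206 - 644203168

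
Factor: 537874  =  2^1*268937^1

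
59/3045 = 59/3045 = 0.02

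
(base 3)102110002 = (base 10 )8345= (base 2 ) 10000010011001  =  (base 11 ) 62a7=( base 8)20231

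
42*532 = 22344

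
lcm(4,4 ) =4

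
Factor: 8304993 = 3^2 * 17^2*31^1*103^1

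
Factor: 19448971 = 2083^1*9337^1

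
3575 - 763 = 2812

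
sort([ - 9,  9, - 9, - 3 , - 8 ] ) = [ -9, - 9, - 8, - 3, 9 ]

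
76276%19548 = 17632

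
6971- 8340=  - 1369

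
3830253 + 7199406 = 11029659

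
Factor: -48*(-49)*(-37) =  - 2^4*3^1*7^2*37^1= - 87024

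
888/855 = 1 + 11/285 = 1.04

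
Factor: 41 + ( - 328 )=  - 7^1*41^1 =-287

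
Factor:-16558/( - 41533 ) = 2^1*17^1*41^( - 1 ) * 487^1 * 1013^( - 1)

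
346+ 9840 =10186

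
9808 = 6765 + 3043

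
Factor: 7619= 19^1*401^1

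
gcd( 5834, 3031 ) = 1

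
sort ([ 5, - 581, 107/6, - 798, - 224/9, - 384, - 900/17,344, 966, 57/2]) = [ - 798,-581, - 384, - 900/17, - 224/9, 5, 107/6,57/2,344, 966] 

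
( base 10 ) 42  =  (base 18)26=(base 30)1C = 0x2a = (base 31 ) 1B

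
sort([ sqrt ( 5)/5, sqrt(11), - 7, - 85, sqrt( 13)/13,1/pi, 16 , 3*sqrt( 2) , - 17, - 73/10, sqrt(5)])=[ - 85, -17, - 73/10, - 7, sqrt (13)/13,1/pi, sqrt ( 5)/5,sqrt(5),sqrt ( 11 ),3*sqrt( 2), 16 ]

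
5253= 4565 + 688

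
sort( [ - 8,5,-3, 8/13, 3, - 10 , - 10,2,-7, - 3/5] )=[ -10, - 10, - 8 , -7,-3,-3/5, 8/13, 2, 3,5]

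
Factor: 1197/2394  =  1/2=   2^(-1 ) 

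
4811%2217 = 377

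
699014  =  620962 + 78052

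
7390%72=46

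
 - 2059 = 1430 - 3489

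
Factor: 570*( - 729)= -2^1*3^7*5^1*19^1= - 415530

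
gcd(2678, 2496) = 26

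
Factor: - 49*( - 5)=5^1*7^2 = 245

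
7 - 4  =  3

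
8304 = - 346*( - 24 ) 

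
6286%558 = 148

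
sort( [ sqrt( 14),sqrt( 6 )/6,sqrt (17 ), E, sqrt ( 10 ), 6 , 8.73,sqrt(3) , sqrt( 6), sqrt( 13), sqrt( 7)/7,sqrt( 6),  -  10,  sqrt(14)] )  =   [ -10,  sqrt( 7) /7,sqrt( 6)/6, sqrt(3),sqrt( 6), sqrt(6 ), E,sqrt( 10),sqrt( 13),sqrt(14),sqrt( 14 ),sqrt( 17 ), 6 , 8.73]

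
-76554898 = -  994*77017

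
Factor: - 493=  - 17^1*29^1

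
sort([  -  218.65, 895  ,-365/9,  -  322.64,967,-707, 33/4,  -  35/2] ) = [-707, - 322.64, - 218.65, - 365/9,-35/2 , 33/4, 895, 967 ] 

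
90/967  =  90/967=0.09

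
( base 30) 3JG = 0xCD6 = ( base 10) 3286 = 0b110011010110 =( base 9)4451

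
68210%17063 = 17021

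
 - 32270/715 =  - 46 + 124/143  =  - 45.13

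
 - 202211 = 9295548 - 9497759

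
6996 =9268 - 2272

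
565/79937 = 565/79937 = 0.01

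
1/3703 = 1/3703 = 0.00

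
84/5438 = 42/2719 = 0.02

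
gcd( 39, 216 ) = 3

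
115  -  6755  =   - 6640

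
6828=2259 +4569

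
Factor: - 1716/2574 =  - 2^1*3^( - 1) = -2/3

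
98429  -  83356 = 15073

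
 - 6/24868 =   -  1 + 12431/12434=- 0.00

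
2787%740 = 567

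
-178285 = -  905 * 197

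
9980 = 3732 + 6248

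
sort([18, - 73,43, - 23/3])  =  [ - 73, - 23/3,18,43]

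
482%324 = 158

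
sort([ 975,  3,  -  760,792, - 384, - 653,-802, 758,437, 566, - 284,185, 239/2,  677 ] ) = [ - 802, - 760, - 653,  -  384, - 284, 3,239/2,185,437,566,677, 758, 792,975]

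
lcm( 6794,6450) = 509550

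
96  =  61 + 35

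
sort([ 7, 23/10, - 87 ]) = [ - 87,23/10, 7 ]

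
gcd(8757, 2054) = 1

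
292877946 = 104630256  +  188247690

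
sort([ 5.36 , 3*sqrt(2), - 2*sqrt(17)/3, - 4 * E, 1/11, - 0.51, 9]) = [ - 4*E, - 2*sqrt(17 )/3, -0.51, 1/11, 3*sqrt( 2), 5.36,9]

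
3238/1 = 3238 = 3238.00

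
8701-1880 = 6821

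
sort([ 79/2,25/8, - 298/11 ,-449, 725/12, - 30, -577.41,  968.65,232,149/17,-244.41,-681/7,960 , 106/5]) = [-577.41,-449, - 244.41,-681/7,-30,-298/11,25/8,149/17,106/5, 79/2,725/12,232,960,  968.65 ] 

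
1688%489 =221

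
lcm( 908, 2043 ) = 8172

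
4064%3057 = 1007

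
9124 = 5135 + 3989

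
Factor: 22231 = 11^1*43^1*47^1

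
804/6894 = 134/1149  =  0.12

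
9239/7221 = 1 + 2018/7221  =  1.28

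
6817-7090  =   - 273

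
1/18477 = 1/18477 =0.00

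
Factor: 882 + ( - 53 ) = 829 = 829^1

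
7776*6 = 46656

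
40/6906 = 20/3453 = 0.01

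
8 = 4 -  - 4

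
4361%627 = 599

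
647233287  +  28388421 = 675621708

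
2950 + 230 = 3180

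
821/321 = 821/321 = 2.56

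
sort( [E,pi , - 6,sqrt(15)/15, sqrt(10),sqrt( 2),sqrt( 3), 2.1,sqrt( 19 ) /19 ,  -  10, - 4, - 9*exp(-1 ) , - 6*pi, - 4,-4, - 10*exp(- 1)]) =[ - 6*pi, - 10, - 6, - 4,  -  4, - 4, - 10 * exp( - 1), - 9*exp( - 1),sqrt(19) /19, sqrt(15 )/15 , sqrt( 2),  sqrt( 3 ),  2.1,E,  pi,sqrt( 10)]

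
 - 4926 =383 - 5309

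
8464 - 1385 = 7079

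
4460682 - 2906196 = 1554486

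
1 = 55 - 54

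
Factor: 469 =7^1*67^1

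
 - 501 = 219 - 720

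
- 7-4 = - 11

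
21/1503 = 7/501 =0.01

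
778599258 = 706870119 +71729139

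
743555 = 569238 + 174317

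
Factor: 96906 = 2^1*  3^1 * 31^1*521^1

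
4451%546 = 83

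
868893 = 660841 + 208052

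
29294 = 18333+10961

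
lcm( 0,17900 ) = 0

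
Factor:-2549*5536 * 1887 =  - 2^5*3^1*17^1*37^1*173^1 * 2549^1  =  - 26627955168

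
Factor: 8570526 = 2^1*3^1  *  661^1*2161^1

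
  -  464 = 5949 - 6413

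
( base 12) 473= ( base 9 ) 816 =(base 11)553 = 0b1010010111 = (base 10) 663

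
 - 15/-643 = 15/643 = 0.02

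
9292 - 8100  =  1192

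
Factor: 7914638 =2^1 * 443^1 * 8933^1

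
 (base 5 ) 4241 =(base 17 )1ga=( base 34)gr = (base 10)571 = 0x23b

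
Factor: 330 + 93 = 423 = 3^2*47^1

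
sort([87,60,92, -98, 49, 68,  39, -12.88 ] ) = [ - 98, - 12.88, 39,  49,60,  68 , 87, 92 ] 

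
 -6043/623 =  - 6043/623 = - 9.70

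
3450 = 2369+1081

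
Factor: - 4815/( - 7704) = 2^(- 3)*5^1   =  5/8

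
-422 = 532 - 954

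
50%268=50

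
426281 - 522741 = - 96460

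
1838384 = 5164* 356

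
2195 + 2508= 4703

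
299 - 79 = 220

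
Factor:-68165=-5^1*13633^1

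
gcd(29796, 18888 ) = 12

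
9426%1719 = 831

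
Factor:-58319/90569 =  - 29^1*41^(-1)* 47^(-2)*2011^1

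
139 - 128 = 11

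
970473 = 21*46213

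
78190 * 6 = 469140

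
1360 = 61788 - 60428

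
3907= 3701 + 206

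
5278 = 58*91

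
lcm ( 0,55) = 0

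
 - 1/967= - 1/967 = -0.00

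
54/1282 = 27/641 = 0.04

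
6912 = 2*3456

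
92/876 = 23/219 = 0.11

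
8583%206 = 137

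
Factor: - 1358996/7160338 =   -  2^1*339749^1*3580169^( - 1) = - 679498/3580169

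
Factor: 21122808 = 2^3*3^1*7^1 *125731^1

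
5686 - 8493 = - 2807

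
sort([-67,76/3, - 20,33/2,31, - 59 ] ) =[-67, - 59,-20 , 33/2,76/3, 31 ]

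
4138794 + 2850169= 6988963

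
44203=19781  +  24422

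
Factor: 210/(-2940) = - 2^( - 1)*7^(-1 )  =  -1/14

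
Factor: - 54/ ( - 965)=2^1*3^3 * 5^ (-1)*193^( - 1)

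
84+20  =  104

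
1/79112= 1/79112 = 0.00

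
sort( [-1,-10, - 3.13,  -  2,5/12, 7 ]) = [ - 10 ,-3.13,-2,  -  1, 5/12, 7 ]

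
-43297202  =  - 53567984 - -10270782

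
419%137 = 8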